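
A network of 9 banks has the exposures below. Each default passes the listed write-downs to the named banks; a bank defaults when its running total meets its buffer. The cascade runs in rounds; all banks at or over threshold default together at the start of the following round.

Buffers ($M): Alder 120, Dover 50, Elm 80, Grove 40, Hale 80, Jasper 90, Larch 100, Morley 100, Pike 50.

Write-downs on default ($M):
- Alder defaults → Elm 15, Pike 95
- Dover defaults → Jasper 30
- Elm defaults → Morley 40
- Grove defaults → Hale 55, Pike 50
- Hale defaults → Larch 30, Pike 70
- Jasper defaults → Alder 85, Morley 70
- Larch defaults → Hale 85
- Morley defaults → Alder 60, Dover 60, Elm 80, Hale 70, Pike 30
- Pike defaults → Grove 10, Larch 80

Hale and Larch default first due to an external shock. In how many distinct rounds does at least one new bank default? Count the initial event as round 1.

2

Round 1 — Hale, Larch default (initial).
  Pike: +70 → 70 ≥ 50
Round 2 — Pike defaults.
  Grove: +10 → 10 < 40
No further defaults.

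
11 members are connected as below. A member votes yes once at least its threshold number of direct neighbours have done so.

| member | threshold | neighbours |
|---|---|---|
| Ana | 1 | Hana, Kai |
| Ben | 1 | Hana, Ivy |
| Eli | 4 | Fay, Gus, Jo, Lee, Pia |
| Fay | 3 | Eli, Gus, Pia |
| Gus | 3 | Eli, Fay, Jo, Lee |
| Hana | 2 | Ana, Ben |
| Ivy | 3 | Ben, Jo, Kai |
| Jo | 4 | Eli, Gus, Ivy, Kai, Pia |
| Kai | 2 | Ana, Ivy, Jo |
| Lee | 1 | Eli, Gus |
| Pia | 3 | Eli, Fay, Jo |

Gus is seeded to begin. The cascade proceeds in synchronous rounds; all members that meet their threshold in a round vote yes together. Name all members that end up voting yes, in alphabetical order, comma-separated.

Round 1 — Gus votes yes (initial).
Round 2 — checking thresholds:
  Eli: 1 of 5 neighbours < 4, holds.
  Fay: 1 of 3 neighbours < 3, holds.
  Jo: 1 of 5 neighbours < 4, holds.
  Lee: 1 of 2 neighbours ≥ 1, votes yes.
Round 3 — no new yes votes; cascade stops.

Gus, Lee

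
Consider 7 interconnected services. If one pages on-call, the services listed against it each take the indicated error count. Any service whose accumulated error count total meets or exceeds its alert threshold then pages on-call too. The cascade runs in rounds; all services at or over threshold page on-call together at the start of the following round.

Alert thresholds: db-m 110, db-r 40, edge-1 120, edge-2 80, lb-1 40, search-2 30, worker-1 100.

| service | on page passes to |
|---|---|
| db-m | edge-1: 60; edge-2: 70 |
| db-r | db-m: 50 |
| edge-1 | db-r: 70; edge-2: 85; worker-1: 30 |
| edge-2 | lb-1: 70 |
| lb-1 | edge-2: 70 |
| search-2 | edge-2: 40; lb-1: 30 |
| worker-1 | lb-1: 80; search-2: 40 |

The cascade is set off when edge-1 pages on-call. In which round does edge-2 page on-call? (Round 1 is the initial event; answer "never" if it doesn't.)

2

Round 1 — edge-1 pages on-call (initial).
  db-r: +70 → 70 ≥ 40
  edge-2: +85 → 85 ≥ 80
  worker-1: +30 → 30 < 100
Round 2 — db-r, edge-2 page on-call.
  db-m: +50 → 50 < 110
  lb-1: +70 → 70 ≥ 40
Round 3 — lb-1 pages on-call.
No further pages.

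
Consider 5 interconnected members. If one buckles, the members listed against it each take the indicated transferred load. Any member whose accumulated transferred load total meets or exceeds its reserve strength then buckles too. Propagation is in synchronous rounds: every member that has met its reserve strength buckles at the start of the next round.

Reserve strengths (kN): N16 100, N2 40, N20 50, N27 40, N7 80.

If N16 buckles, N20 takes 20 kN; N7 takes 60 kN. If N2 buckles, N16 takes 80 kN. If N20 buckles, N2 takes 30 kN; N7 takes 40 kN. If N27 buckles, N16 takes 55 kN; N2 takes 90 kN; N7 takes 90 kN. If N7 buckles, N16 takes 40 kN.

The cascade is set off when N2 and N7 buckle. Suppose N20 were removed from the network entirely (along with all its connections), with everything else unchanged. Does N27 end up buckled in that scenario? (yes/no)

With N20 removed:
Round 1 — N2, N7 buckle (initial).
  N16: +80+40 → 120 ≥ 100
Round 2 — N16 buckles.
No further bucklings.

no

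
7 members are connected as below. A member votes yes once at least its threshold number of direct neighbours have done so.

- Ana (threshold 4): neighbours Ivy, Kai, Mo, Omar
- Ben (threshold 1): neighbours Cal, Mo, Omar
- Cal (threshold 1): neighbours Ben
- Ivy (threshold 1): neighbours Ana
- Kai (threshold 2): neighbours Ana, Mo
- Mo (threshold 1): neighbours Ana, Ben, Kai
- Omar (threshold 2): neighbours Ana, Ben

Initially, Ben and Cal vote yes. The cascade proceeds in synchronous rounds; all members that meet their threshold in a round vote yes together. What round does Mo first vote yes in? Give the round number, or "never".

Round 1 — Ben, Cal vote yes (initial).
Round 2 — checking thresholds:
  Mo: 1 of 3 neighbours ≥ 1, votes yes.
  Omar: 1 of 2 neighbours < 2, holds.
Round 3 — no new yes votes; cascade stops.

2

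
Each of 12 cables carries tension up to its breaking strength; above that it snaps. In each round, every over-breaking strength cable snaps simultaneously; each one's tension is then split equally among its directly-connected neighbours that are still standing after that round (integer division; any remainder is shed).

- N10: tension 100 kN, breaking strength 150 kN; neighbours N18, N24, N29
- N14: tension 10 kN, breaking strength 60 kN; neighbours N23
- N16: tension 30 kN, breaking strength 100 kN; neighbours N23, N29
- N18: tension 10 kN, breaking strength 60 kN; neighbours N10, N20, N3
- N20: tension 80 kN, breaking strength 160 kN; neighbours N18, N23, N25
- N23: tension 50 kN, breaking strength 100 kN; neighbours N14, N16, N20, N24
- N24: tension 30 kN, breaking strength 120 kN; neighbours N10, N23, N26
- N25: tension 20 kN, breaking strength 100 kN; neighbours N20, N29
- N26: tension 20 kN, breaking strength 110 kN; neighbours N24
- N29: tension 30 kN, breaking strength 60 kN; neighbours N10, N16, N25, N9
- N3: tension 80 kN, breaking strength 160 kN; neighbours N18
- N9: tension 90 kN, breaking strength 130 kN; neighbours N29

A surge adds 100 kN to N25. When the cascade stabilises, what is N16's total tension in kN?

60

Round 1 — N25 at 120 > 100. N25 snaps.
  N25 sheds 120 kN to N20, N29: 60 each.
    N20: 80+60 = 140 ≤ 160
    N29: 30+60 = 90 > 60
Round 2 — N29 snaps.
  N29 sheds 90 kN to N10, N16, N9: 30 each.
    N10: 100+30 = 130 ≤ 150
    N16: 30+30 = 60 ≤ 100
    N9: 90+30 = 120 ≤ 130
No further breaks.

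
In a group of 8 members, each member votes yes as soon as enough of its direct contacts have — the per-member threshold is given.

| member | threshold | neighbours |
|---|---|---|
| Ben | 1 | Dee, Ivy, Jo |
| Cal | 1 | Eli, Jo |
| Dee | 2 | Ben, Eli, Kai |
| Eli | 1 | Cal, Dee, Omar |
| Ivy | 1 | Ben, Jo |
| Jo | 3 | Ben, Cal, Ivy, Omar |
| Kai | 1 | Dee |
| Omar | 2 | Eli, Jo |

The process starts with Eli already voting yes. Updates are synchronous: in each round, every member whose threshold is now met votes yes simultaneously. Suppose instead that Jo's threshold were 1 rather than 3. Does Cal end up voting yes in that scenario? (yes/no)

With Jo's threshold at 1:
Round 1 — Eli votes yes (initial).
Round 2 — checking thresholds:
  Cal: 1 of 2 neighbours ≥ 1, votes yes.
  Dee: 1 of 3 neighbours < 2, holds.
  Omar: 1 of 2 neighbours < 2, holds.
Round 3 — checking thresholds:
  Dee: 1 of 3 neighbours < 2, holds.
  Jo: 1 of 4 neighbours ≥ 1, votes yes.
  Omar: 1 of 2 neighbours < 2, holds.
Round 4 — checking thresholds:
  Ben: 1 of 3 neighbours ≥ 1, votes yes.
  Dee: 1 of 3 neighbours < 2, holds.
  Ivy: 1 of 2 neighbours ≥ 1, votes yes.
  Omar: 2 of 2 neighbours ≥ 2, votes yes.
Round 5 — checking thresholds:
  Dee: 2 of 3 neighbours ≥ 2, votes yes.
Round 6 — checking thresholds:
  Kai: 1 of 1 neighbours ≥ 1, votes yes.
Round 7 — no new yes votes; cascade stops.

yes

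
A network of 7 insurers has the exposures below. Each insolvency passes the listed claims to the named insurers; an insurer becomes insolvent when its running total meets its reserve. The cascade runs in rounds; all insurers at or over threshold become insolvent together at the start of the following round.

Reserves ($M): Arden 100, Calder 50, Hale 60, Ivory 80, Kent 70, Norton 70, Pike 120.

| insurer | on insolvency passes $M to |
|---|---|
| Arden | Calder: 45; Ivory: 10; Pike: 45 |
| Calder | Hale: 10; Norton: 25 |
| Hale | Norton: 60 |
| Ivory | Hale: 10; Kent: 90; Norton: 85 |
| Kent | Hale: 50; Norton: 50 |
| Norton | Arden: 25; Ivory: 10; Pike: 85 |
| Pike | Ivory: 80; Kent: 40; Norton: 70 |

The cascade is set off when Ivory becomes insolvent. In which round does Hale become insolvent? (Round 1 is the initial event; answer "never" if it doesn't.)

3

Round 1 — Ivory becomes insolvent (initial).
  Hale: +10 → 10 < 60
  Kent: +90 → 90 ≥ 70
  Norton: +85 → 85 ≥ 70
Round 2 — Kent, Norton become insolvent.
  Arden: +25 → 25 < 100
  Hale: +50 → 60 ≥ 60
  Pike: +85 → 85 < 120
Round 3 — Hale becomes insolvent.
No further insolvencies.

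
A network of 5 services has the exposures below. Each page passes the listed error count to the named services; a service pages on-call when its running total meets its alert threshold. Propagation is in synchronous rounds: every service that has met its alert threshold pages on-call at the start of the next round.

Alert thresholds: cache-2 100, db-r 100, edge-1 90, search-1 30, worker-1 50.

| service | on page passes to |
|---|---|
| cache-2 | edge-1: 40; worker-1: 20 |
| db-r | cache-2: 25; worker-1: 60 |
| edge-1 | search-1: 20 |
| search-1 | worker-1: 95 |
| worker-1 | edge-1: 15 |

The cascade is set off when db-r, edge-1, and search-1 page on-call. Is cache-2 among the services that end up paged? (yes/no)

no

Round 1 — db-r, edge-1, search-1 page on-call (initial).
  cache-2: +25 → 25 < 100
  worker-1: +60+95 → 155 ≥ 50
Round 2 — worker-1 pages on-call.
No further pages.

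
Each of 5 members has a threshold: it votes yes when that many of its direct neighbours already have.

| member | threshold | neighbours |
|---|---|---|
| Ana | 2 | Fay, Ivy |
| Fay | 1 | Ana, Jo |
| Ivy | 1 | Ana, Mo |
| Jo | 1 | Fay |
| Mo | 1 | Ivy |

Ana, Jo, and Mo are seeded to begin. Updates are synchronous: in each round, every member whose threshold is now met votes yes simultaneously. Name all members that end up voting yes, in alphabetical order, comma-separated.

Ana, Fay, Ivy, Jo, Mo

Round 1 — Ana, Jo, Mo vote yes (initial).
Round 2 — checking thresholds:
  Fay: 2 of 2 neighbours ≥ 1, votes yes.
  Ivy: 2 of 2 neighbours ≥ 1, votes yes.
Round 3 — no new yes votes; cascade stops.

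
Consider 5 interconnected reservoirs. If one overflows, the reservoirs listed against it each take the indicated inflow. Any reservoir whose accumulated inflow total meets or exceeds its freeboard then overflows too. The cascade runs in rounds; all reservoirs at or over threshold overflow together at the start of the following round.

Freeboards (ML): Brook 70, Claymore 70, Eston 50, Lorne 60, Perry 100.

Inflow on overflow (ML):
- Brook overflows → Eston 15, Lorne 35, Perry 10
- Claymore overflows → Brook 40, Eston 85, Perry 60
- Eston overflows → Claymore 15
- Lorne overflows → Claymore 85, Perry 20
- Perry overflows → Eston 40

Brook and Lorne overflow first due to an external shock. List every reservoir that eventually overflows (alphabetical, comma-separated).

Round 1 — Brook, Lorne overflow (initial).
  Claymore: +85 → 85 ≥ 70
  Eston: +15 → 15 < 50
  Perry: +10+20 → 30 < 100
Round 2 — Claymore overflows.
  Eston: +85 → 100 ≥ 50
  Perry: +60 → 90 < 100
Round 3 — Eston overflows.
No further overflows.

Brook, Claymore, Eston, Lorne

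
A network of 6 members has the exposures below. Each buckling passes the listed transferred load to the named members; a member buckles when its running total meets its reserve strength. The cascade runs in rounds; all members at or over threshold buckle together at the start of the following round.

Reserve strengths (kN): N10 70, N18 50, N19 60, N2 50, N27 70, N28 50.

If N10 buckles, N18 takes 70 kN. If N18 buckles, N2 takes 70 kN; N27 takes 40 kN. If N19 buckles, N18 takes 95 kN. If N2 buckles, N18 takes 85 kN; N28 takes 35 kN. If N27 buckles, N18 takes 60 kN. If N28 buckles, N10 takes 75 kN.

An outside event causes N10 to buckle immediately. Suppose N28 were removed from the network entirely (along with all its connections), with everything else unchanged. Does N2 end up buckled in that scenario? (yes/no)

With N28 removed:
Round 1 — N10 buckles (initial).
  N18: +70 → 70 ≥ 50
Round 2 — N18 buckles.
  N2: +70 → 70 ≥ 50
  N27: +40 → 40 < 70
Round 3 — N2 buckles.
No further bucklings.

yes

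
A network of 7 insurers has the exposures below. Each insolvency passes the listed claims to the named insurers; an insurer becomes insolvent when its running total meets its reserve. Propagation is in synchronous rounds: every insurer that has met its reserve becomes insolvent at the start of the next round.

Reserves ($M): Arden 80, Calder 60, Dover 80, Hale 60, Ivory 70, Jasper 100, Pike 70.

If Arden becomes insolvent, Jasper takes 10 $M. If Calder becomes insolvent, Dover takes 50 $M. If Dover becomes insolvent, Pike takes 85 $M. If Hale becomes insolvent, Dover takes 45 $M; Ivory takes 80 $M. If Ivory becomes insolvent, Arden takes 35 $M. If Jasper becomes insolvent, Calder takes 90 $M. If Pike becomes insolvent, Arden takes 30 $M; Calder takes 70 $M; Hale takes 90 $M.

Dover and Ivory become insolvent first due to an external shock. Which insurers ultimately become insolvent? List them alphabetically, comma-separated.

Calder, Dover, Hale, Ivory, Pike

Round 1 — Dover, Ivory become insolvent (initial).
  Arden: +35 → 35 < 80
  Pike: +85 → 85 ≥ 70
Round 2 — Pike becomes insolvent.
  Arden: +30 → 65 < 80
  Calder: +70 → 70 ≥ 60
  Hale: +90 → 90 ≥ 60
Round 3 — Calder, Hale become insolvent.
No further insolvencies.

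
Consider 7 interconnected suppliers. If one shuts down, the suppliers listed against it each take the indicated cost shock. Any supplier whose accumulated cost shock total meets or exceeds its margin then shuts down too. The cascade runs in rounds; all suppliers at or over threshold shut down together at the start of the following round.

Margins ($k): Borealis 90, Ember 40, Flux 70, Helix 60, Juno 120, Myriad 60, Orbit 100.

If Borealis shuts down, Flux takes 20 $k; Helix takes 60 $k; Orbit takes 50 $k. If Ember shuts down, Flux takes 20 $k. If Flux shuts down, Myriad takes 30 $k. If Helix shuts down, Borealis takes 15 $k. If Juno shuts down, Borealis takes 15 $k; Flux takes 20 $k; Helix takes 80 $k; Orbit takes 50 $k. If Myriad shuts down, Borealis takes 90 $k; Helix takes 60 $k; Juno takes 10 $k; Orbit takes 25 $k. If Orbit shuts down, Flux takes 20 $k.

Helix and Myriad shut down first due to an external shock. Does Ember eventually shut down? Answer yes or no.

no

Round 1 — Helix, Myriad shut down (initial).
  Borealis: +15+90 → 105 ≥ 90
  Juno: +10 → 10 < 120
  Orbit: +25 → 25 < 100
Round 2 — Borealis shuts down.
  Flux: +20 → 20 < 70
  Orbit: +50 → 75 < 100
No further shutdowns.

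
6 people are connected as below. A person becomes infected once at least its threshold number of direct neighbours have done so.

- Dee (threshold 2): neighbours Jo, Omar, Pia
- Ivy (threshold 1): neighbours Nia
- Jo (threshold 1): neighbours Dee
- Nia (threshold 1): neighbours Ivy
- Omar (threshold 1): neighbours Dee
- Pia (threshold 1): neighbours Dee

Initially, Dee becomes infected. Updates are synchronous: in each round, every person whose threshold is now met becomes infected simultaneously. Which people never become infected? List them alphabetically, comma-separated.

Ivy, Nia

Round 1 — Dee becomes infected (initial).
Round 2 — checking thresholds:
  Jo: 1 of 1 neighbours ≥ 1, becomes infected.
  Omar: 1 of 1 neighbours ≥ 1, becomes infected.
  Pia: 1 of 1 neighbours ≥ 1, becomes infected.
Round 3 — no new infections; cascade stops.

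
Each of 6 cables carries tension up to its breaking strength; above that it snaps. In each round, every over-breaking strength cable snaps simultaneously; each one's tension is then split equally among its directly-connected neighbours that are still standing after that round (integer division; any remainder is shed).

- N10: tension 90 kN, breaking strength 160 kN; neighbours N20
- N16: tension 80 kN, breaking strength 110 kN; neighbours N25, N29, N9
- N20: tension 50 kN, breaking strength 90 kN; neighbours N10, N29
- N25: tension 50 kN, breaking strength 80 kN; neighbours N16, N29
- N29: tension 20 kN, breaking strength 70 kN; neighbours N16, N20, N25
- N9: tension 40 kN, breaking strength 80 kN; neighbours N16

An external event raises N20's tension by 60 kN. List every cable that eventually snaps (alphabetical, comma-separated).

Round 1 — N20 at 110 > 90. N20 snaps.
  N20 sheds 110 kN to N10, N29: 55 each.
    N10: 90+55 = 145 ≤ 160
    N29: 20+55 = 75 > 70
Round 2 — N29 snaps.
  N29 sheds 75 kN to N16, N25: 37 each (1 lost).
    N16: 80+37 = 117 > 110
    N25: 50+37 = 87 > 80
Round 3 — N16, N25 snap.
  N16 sheds 117 kN to N9: 117 each.
    N9: 40+117 = 157 > 80
  N25 sheds 87 kN: no online neighbours, lost.
Round 4 — N9 snaps.
  N9 sheds 157 kN: no online neighbours, lost.
No further breaks.

N16, N20, N25, N29, N9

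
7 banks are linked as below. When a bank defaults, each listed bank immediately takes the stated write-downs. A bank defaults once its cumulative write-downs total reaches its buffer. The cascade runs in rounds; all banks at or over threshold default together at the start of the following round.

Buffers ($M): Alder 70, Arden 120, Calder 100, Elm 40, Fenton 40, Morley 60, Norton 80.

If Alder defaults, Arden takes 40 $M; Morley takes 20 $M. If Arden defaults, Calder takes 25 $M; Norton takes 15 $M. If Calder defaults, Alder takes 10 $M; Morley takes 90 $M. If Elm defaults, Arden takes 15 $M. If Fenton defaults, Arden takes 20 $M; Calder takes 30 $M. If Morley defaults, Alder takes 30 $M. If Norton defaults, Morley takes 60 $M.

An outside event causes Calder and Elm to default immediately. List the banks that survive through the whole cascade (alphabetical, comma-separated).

Round 1 — Calder, Elm default (initial).
  Alder: +10 → 10 < 70
  Arden: +15 → 15 < 120
  Morley: +90 → 90 ≥ 60
Round 2 — Morley defaults.
  Alder: +30 → 40 < 70
No further defaults.

Alder, Arden, Fenton, Norton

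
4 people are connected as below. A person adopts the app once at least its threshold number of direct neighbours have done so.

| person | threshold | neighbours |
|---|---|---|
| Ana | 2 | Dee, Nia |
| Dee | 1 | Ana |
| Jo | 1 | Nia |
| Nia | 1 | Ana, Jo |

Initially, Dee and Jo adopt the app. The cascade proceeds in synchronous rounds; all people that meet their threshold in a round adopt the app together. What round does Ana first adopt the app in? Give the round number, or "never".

Round 1 — Dee, Jo adopt the app (initial).
Round 2 — checking thresholds:
  Ana: 1 of 2 neighbours < 2, not yet.
  Nia: 1 of 2 neighbours ≥ 1, adopts the app.
Round 3 — checking thresholds:
  Ana: 2 of 2 neighbours ≥ 2, adopts the app.
Round 4 — no new adoptions; cascade stops.

3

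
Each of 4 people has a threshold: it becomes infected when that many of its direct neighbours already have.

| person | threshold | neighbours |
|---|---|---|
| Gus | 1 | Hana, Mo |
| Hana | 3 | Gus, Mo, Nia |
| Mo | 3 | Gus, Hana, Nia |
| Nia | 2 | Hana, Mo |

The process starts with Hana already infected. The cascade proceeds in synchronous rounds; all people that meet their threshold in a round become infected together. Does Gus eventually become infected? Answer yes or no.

Round 1 — Hana becomes infected (initial).
Round 2 — checking thresholds:
  Gus: 1 of 2 neighbours ≥ 1, becomes infected.
  Mo: 1 of 3 neighbours < 3, not yet.
  Nia: 1 of 2 neighbours < 2, not yet.
Round 3 — no new infections; cascade stops.

yes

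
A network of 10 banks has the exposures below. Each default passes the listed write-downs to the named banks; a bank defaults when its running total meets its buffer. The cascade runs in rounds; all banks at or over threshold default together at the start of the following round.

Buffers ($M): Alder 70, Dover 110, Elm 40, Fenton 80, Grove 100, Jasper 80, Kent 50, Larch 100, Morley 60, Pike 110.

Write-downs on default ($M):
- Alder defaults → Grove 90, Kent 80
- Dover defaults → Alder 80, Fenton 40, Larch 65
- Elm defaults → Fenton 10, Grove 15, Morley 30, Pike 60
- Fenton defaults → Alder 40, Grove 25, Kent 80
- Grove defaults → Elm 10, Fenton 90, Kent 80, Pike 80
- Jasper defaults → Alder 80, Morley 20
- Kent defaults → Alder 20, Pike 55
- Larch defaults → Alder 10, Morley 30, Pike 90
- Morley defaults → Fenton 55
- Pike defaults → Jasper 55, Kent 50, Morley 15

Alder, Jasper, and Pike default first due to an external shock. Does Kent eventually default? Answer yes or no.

yes

Round 1 — Alder, Jasper, Pike default (initial).
  Grove: +90 → 90 < 100
  Kent: +80+50 → 130 ≥ 50
  Morley: +20+15 → 35 < 60
Round 2 — Kent defaults.
No further defaults.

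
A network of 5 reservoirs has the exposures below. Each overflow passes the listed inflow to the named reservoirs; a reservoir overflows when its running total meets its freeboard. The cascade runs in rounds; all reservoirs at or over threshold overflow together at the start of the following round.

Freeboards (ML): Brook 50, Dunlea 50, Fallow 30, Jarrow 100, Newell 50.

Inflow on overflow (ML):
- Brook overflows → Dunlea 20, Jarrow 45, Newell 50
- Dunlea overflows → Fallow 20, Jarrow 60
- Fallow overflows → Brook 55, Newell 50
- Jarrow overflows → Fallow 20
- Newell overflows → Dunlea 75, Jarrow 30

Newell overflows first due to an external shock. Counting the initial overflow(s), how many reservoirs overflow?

2

Round 1 — Newell overflows (initial).
  Dunlea: +75 → 75 ≥ 50
  Jarrow: +30 → 30 < 100
Round 2 — Dunlea overflows.
  Fallow: +20 → 20 < 30
  Jarrow: +60 → 90 < 100
No further overflows.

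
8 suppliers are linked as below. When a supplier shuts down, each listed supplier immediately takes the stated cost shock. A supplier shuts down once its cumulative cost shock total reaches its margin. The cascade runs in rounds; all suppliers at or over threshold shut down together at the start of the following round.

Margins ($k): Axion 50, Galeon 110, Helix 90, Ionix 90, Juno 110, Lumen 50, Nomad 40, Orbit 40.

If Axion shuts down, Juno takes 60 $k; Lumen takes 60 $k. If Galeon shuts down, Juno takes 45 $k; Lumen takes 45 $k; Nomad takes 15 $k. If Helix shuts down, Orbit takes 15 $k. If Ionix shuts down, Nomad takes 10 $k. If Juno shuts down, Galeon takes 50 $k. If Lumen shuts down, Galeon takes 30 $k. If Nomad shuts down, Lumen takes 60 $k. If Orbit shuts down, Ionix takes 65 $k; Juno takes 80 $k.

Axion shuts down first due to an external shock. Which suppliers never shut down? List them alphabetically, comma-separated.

Galeon, Helix, Ionix, Juno, Nomad, Orbit

Round 1 — Axion shuts down (initial).
  Juno: +60 → 60 < 110
  Lumen: +60 → 60 ≥ 50
Round 2 — Lumen shuts down.
  Galeon: +30 → 30 < 110
No further shutdowns.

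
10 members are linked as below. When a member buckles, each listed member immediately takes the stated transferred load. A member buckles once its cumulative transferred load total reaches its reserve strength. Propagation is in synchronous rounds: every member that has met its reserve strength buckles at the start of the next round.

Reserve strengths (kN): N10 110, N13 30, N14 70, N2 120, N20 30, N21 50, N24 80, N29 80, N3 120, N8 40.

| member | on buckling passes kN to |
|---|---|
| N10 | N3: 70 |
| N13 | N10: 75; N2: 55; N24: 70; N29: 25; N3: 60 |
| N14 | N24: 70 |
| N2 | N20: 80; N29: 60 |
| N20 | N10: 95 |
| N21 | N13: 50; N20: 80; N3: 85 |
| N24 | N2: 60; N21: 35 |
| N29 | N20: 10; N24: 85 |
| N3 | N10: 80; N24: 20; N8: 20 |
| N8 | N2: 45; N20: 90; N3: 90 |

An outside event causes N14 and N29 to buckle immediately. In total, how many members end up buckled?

Round 1 — N14, N29 buckle (initial).
  N20: +10 → 10 < 30
  N24: +70+85 → 155 ≥ 80
Round 2 — N24 buckles.
  N2: +60 → 60 < 120
  N21: +35 → 35 < 50
No further bucklings.

3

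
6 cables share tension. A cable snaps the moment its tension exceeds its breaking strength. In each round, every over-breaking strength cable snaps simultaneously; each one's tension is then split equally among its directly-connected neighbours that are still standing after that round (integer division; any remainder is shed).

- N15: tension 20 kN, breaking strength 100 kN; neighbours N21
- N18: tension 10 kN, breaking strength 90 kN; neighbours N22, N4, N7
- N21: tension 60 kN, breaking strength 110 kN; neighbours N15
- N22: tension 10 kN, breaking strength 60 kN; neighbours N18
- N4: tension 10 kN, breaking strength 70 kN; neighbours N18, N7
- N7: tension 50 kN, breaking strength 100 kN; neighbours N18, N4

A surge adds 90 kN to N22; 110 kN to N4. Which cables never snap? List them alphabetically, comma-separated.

N15, N21

Round 1 — N22 at 100 > 60; N4 at 120 > 70. N22, N4 snap.
  N22 sheds 100 kN to N18: 100 each.
    N18: 10+100 = 110 > 90
  N4 sheds 120 kN to N18, N7: 60 each.
    N18: 110+60 = 170 > 90
    N7: 50+60 = 110 > 100
Round 2 — N18, N7 snap.
  N18 sheds 170 kN: no online neighbours, lost.
  N7 sheds 110 kN: no online neighbours, lost.
No further breaks.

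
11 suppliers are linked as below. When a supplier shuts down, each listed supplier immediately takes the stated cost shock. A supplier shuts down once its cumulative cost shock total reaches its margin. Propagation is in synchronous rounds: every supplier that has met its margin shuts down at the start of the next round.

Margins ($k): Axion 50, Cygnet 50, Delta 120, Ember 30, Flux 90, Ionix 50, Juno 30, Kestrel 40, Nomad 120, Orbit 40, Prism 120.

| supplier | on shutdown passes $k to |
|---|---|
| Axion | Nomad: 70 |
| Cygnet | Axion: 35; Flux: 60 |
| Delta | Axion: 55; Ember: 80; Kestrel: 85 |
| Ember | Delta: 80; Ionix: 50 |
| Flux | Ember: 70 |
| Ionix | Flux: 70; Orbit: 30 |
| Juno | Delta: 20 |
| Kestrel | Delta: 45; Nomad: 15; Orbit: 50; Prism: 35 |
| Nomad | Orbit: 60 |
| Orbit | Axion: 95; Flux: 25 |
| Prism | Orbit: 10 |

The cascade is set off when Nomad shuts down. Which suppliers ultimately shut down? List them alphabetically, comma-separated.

Round 1 — Nomad shuts down (initial).
  Orbit: +60 → 60 ≥ 40
Round 2 — Orbit shuts down.
  Axion: +95 → 95 ≥ 50
  Flux: +25 → 25 < 90
Round 3 — Axion shuts down.
No further shutdowns.

Axion, Nomad, Orbit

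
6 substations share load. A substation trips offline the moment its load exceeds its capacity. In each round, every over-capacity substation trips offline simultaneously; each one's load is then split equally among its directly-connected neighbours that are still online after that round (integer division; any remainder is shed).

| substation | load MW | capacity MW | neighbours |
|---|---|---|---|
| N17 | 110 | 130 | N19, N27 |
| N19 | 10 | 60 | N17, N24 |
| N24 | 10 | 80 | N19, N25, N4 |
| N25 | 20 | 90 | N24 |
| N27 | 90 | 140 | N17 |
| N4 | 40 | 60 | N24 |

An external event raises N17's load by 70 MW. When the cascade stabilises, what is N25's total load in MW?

75

Round 1 — N17 at 180 > 130. N17 trips offline.
  N17 sheds 180 MW to N19, N27: 90 each.
    N19: 10+90 = 100 > 60
    N27: 90+90 = 180 > 140
Round 2 — N19, N27 trip offline.
  N19 sheds 100 MW to N24: 100 each.
    N24: 10+100 = 110 > 80
  N27 sheds 180 MW: no online neighbours, lost.
Round 3 — N24 trips offline.
  N24 sheds 110 MW to N25, N4: 55 each.
    N25: 20+55 = 75 ≤ 90
    N4: 40+55 = 95 > 60
Round 4 — N4 trips offline.
  N4 sheds 95 MW: no online neighbours, lost.
No further trips.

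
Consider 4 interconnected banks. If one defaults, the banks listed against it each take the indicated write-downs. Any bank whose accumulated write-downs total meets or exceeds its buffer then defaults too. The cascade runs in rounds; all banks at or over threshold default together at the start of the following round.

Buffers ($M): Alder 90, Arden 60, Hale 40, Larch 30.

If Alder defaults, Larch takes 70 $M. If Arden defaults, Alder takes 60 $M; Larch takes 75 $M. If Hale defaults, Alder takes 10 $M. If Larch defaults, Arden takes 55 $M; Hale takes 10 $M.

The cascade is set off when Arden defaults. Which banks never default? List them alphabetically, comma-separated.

Alder, Hale

Round 1 — Arden defaults (initial).
  Alder: +60 → 60 < 90
  Larch: +75 → 75 ≥ 30
Round 2 — Larch defaults.
  Hale: +10 → 10 < 40
No further defaults.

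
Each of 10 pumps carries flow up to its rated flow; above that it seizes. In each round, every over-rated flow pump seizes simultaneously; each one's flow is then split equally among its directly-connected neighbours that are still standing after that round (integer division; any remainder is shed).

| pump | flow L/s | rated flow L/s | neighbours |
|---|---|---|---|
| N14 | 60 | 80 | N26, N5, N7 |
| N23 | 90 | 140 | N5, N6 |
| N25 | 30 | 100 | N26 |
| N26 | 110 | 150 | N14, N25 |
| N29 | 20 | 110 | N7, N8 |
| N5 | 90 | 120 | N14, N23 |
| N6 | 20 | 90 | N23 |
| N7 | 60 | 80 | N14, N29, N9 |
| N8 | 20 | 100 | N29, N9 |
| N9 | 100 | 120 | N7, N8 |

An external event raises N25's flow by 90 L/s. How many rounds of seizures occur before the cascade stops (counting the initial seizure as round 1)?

Round 1 — N25 at 120 > 100. N25 seizes.
  N25 sheds 120 L/s to N26: 120 each.
    N26: 110+120 = 230 > 150
Round 2 — N26 seizes.
  N26 sheds 230 L/s to N14: 230 each.
    N14: 60+230 = 290 > 80
Round 3 — N14 seizes.
  N14 sheds 290 L/s to N5, N7: 145 each.
    N5: 90+145 = 235 > 120
    N7: 60+145 = 205 > 80
Round 4 — N5, N7 seize.
  N5 sheds 235 L/s to N23: 235 each.
    N23: 90+235 = 325 > 140
  N7 sheds 205 L/s to N29, N9: 102 each (1 lost).
    N29: 20+102 = 122 > 110
    N9: 100+102 = 202 > 120
Round 5 — N23, N29, N9 seize.
  N23 sheds 325 L/s to N6: 325 each.
    N6: 20+325 = 345 > 90
  N29 sheds 122 L/s to N8: 122 each.
    N8: 20+122 = 142 > 100
  N9 sheds 202 L/s to N8: 202 each.
    N8: 142+202 = 344 > 100
Round 6 — N6, N8 seize.
  N6 sheds 345 L/s: no online neighbours, lost.
  N8 sheds 344 L/s: no online neighbours, lost.
No further seizures.

6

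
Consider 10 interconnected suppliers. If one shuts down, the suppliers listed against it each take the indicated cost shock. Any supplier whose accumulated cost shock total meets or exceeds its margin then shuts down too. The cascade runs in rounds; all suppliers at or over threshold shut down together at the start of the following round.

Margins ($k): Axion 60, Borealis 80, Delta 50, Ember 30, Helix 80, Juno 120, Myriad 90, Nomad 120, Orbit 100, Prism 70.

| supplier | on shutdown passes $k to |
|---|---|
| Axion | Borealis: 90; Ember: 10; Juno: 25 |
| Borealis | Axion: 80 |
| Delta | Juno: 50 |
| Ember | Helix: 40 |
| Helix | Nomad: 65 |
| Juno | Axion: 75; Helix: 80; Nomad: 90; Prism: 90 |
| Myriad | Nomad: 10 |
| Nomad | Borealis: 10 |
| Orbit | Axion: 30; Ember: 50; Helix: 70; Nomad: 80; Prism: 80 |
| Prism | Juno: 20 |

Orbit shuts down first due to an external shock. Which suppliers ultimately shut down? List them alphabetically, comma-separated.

Round 1 — Orbit shuts down (initial).
  Axion: +30 → 30 < 60
  Ember: +50 → 50 ≥ 30
  Helix: +70 → 70 < 80
  Nomad: +80 → 80 < 120
  Prism: +80 → 80 ≥ 70
Round 2 — Ember, Prism shut down.
  Helix: +40 → 110 ≥ 80
  Juno: +20 → 20 < 120
Round 3 — Helix shuts down.
  Nomad: +65 → 145 ≥ 120
Round 4 — Nomad shuts down.
  Borealis: +10 → 10 < 80
No further shutdowns.

Ember, Helix, Nomad, Orbit, Prism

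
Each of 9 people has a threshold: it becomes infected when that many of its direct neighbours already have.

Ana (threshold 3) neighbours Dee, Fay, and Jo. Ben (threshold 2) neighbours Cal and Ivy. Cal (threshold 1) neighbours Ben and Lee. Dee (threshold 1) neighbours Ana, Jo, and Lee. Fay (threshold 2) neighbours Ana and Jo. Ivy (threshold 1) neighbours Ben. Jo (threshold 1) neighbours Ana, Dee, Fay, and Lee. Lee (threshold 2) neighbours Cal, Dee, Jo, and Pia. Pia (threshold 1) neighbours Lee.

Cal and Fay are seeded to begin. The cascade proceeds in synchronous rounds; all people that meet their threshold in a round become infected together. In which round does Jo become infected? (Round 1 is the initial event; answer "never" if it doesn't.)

2

Round 1 — Cal, Fay become infected (initial).
Round 2 — checking thresholds:
  Ana: 1 of 3 neighbours < 3, holds.
  Ben: 1 of 2 neighbours < 2, holds.
  Jo: 1 of 4 neighbours ≥ 1, becomes infected.
  Lee: 1 of 4 neighbours < 2, holds.
Round 3 — checking thresholds:
  Ana: 2 of 3 neighbours < 3, holds.
  Ben: 1 of 2 neighbours < 2, holds.
  Dee: 1 of 3 neighbours ≥ 1, becomes infected.
  Lee: 2 of 4 neighbours ≥ 2, becomes infected.
Round 4 — checking thresholds:
  Ana: 3 of 3 neighbours ≥ 3, becomes infected.
  Ben: 1 of 2 neighbours < 2, holds.
  Pia: 1 of 1 neighbours ≥ 1, becomes infected.
Round 5 — no new infections; cascade stops.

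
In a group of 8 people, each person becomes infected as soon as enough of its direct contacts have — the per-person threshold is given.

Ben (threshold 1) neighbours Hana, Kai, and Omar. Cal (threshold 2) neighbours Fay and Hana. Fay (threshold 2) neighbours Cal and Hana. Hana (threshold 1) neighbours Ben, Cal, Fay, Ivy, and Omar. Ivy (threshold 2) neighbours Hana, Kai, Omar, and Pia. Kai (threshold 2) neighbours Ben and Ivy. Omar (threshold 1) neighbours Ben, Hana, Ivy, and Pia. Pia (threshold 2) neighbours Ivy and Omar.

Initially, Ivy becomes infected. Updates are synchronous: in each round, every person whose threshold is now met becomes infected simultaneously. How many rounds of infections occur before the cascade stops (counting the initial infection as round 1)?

4

Round 1 — Ivy becomes infected (initial).
Round 2 — checking thresholds:
  Hana: 1 of 5 neighbours ≥ 1, becomes infected.
  Kai: 1 of 2 neighbours < 2, not yet.
  Omar: 1 of 4 neighbours ≥ 1, becomes infected.
  Pia: 1 of 2 neighbours < 2, not yet.
Round 3 — checking thresholds:
  Ben: 2 of 3 neighbours ≥ 1, becomes infected.
  Cal: 1 of 2 neighbours < 2, not yet.
  Fay: 1 of 2 neighbours < 2, not yet.
  Kai: 1 of 2 neighbours < 2, not yet.
  Pia: 2 of 2 neighbours ≥ 2, becomes infected.
Round 4 — checking thresholds:
  Cal: 1 of 2 neighbours < 2, not yet.
  Fay: 1 of 2 neighbours < 2, not yet.
  Kai: 2 of 2 neighbours ≥ 2, becomes infected.
Round 5 — no new infections; cascade stops.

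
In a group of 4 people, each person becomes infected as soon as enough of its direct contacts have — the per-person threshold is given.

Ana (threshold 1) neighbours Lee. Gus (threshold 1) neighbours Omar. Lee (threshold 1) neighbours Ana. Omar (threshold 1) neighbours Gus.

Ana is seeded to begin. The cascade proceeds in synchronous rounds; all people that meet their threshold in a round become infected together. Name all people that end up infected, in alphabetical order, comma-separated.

Ana, Lee

Round 1 — Ana becomes infected (initial).
Round 2 — checking thresholds:
  Lee: 1 of 1 neighbours ≥ 1, becomes infected.
Round 3 — no new infections; cascade stops.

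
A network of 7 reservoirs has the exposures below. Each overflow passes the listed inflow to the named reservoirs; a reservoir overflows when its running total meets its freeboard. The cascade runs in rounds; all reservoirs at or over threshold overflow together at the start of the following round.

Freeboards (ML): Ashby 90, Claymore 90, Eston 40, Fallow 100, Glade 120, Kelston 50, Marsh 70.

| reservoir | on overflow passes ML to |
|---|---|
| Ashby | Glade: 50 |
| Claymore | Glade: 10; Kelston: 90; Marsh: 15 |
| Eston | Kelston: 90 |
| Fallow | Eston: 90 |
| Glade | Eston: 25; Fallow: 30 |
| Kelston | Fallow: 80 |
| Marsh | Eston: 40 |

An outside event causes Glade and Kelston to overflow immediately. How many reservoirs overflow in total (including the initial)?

Round 1 — Glade, Kelston overflow (initial).
  Eston: +25 → 25 < 40
  Fallow: +30+80 → 110 ≥ 100
Round 2 — Fallow overflows.
  Eston: +90 → 115 ≥ 40
Round 3 — Eston overflows.
No further overflows.

4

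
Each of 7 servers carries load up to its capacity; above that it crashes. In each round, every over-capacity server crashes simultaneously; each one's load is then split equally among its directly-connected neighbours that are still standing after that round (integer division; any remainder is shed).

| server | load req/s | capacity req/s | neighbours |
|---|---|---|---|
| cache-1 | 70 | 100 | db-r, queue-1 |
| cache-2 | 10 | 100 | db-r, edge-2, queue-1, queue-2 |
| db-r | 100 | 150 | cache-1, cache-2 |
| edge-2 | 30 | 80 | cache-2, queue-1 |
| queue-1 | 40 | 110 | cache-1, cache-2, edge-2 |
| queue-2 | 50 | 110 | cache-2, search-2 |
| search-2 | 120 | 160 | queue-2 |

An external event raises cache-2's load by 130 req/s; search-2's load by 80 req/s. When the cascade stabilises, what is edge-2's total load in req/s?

Round 1 — cache-2 at 140 > 100; search-2 at 200 > 160. cache-2, search-2 crash.
  cache-2 sheds 140 req/s to db-r, edge-2, queue-1, queue-2: 35 each.
    db-r: 100+35 = 135 ≤ 150
    edge-2: 30+35 = 65 ≤ 80
    queue-1: 40+35 = 75 ≤ 110
    queue-2: 50+35 = 85 ≤ 110
  search-2 sheds 200 req/s to queue-2: 200 each.
    queue-2: 85+200 = 285 > 110
Round 2 — queue-2 crashes.
  queue-2 sheds 285 req/s: no online neighbours, lost.
No further crashes.

65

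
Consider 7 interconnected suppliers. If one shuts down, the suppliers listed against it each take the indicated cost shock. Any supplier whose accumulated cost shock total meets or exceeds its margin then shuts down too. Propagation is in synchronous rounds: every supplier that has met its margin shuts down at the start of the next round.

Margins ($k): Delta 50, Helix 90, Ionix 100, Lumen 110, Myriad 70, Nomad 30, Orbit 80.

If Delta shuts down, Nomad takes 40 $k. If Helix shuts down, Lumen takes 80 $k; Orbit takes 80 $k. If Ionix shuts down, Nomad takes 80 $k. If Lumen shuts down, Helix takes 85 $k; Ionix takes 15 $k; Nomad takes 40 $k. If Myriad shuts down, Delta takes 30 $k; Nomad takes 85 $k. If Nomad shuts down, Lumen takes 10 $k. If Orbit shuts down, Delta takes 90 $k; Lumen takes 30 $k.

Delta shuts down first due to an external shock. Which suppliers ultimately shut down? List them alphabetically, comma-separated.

Round 1 — Delta shuts down (initial).
  Nomad: +40 → 40 ≥ 30
Round 2 — Nomad shuts down.
  Lumen: +10 → 10 < 110
No further shutdowns.

Delta, Nomad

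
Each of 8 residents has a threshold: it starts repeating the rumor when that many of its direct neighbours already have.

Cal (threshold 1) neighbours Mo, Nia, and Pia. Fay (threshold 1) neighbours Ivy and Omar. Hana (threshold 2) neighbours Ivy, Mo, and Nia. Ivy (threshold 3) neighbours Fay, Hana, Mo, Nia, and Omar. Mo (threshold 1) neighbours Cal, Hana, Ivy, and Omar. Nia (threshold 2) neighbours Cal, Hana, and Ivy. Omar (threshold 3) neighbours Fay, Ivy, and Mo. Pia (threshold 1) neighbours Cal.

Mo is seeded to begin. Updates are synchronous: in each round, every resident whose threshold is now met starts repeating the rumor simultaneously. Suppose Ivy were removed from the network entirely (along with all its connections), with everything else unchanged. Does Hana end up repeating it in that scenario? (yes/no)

With Ivy removed:
Round 1 — Mo starts repeating the rumor (initial).
Round 2 — checking thresholds:
  Cal: 1 of 3 neighbours ≥ 1, starts repeating the rumor.
  Hana: 1 of 2 neighbours < 2, not yet.
  Omar: 1 of 2 neighbours < 3, not yet.
Round 3 — checking thresholds:
  Hana: 1 of 2 neighbours < 2, not yet.
  Nia: 1 of 2 neighbours < 2, not yet.
  Omar: 1 of 2 neighbours < 3, not yet.
  Pia: 1 of 1 neighbours ≥ 1, starts repeating the rumor.
Round 4 — no new spreads; cascade stops.

no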